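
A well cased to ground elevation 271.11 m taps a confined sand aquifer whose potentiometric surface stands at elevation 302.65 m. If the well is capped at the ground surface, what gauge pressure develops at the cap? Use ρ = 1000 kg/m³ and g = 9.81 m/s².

Head above the cap: Δh = 302.65 − 271.11 = 31.54 m.
P = ρgΔh = 1000 × 9.81 × 31.54 = 309407 Pa ≈ 309 kPa.

P ≈ 309 kPa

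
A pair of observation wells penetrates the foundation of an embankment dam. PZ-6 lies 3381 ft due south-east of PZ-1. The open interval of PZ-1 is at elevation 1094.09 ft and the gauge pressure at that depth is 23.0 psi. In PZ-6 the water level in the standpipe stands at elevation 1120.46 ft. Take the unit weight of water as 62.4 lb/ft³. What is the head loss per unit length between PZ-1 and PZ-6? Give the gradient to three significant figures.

Pressure head at PZ-1: ψ = 144·P/γ = 144 × 23.0 / 62.4 = 53.08 ft.
Total head at PZ-1: h = z + ψ = 1094.09 + 53.08 = 1147.17 ft.
Total head at PZ-6: h = 1120.46 ft (water level in the piezometer is the total head).
Head difference: h(PZ-1) − h(PZ-6) = 1147.17 − 1120.46 = 26.71 ft.
Hydraulic gradient: i = |Δh| / L = 26.71 / 3381 = 0.00790.

i ≈ 0.00790 ft/ft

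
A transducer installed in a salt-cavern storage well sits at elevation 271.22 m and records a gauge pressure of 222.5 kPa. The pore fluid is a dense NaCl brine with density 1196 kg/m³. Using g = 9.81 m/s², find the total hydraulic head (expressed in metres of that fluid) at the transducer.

ψ = P/(ρg) = 222.5×1000 / (1196 × 9.81) = 18.96 m.
h = z + ψ = 271.22 + 18.96 = 290.18 m.

h ≈ 290.18 m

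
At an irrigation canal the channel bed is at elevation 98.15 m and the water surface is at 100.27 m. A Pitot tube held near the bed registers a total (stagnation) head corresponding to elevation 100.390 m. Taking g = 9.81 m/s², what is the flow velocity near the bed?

v ≈ 1.53 m/s

Near the bed, under hydrostatic conditions, the piezometric head (z + ψ) equals the free-surface elevation, 100.27 m.
Velocity head = total − piezometric = 100.390 − 100.27 = 0.120 m.
v = √(2g·h_v) = √(2 × 9.81 × 0.120) = 1.53 m/s.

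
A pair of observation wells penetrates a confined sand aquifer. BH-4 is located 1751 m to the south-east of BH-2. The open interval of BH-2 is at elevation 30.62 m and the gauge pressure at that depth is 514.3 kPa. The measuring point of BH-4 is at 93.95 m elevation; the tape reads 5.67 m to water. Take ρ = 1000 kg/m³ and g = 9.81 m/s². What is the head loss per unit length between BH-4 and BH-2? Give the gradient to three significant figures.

Pressure head at BH-2: ψ = P/(ρg) = 514.3×1000 / (1000 × 9.81) = 52.43 m.
Total head at BH-2: h = z + ψ = 30.62 + 52.43 = 83.05 m.
Total head at BH-4: h = 93.95 − 5.67 = 88.28 m.
Head difference: h(BH-2) − h(BH-4) = 83.05 − 88.28 = -5.23 m.
Hydraulic gradient: i = |Δh| / L = 5.23 / 1751 = 0.00299.

i ≈ 0.00299 m/m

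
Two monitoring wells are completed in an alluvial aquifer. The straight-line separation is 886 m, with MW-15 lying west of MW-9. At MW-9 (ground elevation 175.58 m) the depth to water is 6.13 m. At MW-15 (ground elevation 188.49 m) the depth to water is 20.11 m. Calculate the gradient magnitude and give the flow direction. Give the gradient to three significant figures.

i ≈ 0.00121; groundwater flows toward the west

Total head at MW-9: h = 175.58 − 6.13 = 169.45 m.
Total head at MW-15: h = 188.49 − 20.11 = 168.38 m.
Head difference: h(MW-9) − h(MW-15) = 169.45 − 168.38 = 1.07 m.
Hydraulic gradient: i = |Δh| / L = 1.07 / 886 = 0.00121.
Flow is from higher to lower head: from MW-9 toward MW-15, i.e. toward the west.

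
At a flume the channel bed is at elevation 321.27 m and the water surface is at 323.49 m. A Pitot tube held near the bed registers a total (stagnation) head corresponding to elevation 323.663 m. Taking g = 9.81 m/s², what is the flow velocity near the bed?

Near the bed, under hydrostatic conditions, the piezometric head (z + ψ) equals the free-surface elevation, 323.49 m.
Velocity head = total − piezometric = 323.663 − 323.49 = 0.173 m.
v = √(2g·h_v) = √(2 × 9.81 × 0.173) = 1.84 m/s.

v ≈ 1.84 m/s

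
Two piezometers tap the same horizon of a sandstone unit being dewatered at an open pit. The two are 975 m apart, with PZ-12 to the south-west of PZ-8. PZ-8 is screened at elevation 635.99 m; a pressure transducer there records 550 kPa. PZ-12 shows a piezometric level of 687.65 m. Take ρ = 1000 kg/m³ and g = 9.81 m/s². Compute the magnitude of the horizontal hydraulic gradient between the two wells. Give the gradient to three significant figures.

Pressure head at PZ-8: ψ = P/(ρg) = 550×1000 / (1000 × 9.81) = 56.07 m.
Total head at PZ-8: h = z + ψ = 635.99 + 56.07 = 692.06 m.
Total head at PZ-12: h = 687.65 m (water level in the piezometer is the total head).
Head difference: h(PZ-8) − h(PZ-12) = 692.06 − 687.65 = 4.41 m.
Hydraulic gradient: i = |Δh| / L = 4.41 / 975 = 0.00452.

i ≈ 0.00452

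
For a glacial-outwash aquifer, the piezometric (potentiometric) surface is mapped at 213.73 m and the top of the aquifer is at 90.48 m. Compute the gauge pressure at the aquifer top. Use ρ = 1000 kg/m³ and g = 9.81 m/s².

P ≈ 1210 kPa

Pressure head at the aquifer top: ψ = h − z = 213.73 − 90.48 = 123.25 m.
P = ρgψ = 1000 × 9.81 × 123.25 = 1209082 Pa ≈ 1210 kPa.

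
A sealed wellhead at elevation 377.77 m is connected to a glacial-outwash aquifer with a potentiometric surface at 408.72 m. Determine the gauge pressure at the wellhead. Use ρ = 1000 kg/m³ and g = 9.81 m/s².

P ≈ 304 kPa

Head above the cap: Δh = 408.72 − 377.77 = 30.95 m.
P = ρgΔh = 1000 × 9.81 × 30.95 = 303620 Pa ≈ 304 kPa.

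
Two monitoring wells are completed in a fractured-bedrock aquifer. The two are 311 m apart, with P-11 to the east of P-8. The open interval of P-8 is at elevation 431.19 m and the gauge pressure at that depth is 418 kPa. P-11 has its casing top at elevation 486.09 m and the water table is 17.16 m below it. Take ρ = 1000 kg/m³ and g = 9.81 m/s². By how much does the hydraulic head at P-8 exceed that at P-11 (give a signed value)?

Δh ≈ 4.87 m

Pressure head at P-8: ψ = P/(ρg) = 418×1000 / (1000 × 9.81) = 42.61 m.
Total head at P-8: h = z + ψ = 431.19 + 42.61 = 473.80 m.
Total head at P-11: h = 486.09 − 17.16 = 468.93 m.
Head difference: h(P-8) − h(P-11) = 473.80 − 468.93 = 4.87 m.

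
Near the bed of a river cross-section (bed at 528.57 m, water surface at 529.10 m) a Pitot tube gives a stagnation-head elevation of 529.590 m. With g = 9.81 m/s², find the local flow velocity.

v ≈ 3.10 m/s

Near the bed, under hydrostatic conditions, the piezometric head (z + ψ) equals the free-surface elevation, 529.10 m.
Velocity head = total − piezometric = 529.590 − 529.10 = 0.490 m.
v = √(2g·h_v) = √(2 × 9.81 × 0.490) = 3.10 m/s.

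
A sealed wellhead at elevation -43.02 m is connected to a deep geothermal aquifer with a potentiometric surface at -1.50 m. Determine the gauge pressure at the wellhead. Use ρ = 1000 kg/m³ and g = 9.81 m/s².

Head above the cap: Δh = -1.50 − (-43.02) = 41.52 m.
P = ρgΔh = 1000 × 9.81 × 41.52 = 407311 Pa ≈ 407 kPa.

P ≈ 407 kPa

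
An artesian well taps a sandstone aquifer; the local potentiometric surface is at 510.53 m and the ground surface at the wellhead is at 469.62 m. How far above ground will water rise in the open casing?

Water rises to the potentiometric surface, so the rise above ground = 510.53 − 469.62 = 40.91 m.

≈ 40.91 m above ground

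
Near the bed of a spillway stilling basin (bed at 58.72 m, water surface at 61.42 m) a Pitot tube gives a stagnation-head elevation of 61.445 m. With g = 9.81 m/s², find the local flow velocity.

Near the bed, under hydrostatic conditions, the piezometric head (z + ψ) equals the free-surface elevation, 61.42 m.
Velocity head = total − piezometric = 61.445 − 61.42 = 0.025 m.
v = √(2g·h_v) = √(2 × 9.81 × 0.025) = 0.700 m/s.

v ≈ 0.700 m/s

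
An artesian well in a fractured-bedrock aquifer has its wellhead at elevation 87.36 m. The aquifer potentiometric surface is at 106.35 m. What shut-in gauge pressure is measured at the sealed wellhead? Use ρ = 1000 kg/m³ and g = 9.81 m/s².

P ≈ 186 kPa

Head above the cap: Δh = 106.35 − 87.36 = 18.99 m.
P = ρgΔh = 1000 × 9.81 × 18.99 = 186292 Pa ≈ 186 kPa.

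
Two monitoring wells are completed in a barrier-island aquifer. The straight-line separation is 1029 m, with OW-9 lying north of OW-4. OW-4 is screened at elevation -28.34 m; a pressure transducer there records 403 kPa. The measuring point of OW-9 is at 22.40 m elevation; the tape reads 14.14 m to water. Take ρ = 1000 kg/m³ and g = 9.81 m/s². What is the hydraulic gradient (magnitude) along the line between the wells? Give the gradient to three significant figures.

i ≈ 0.00435

Pressure head at OW-4: ψ = P/(ρg) = 403×1000 / (1000 × 9.81) = 41.08 m.
Total head at OW-4: h = z + ψ = -28.34 + 41.08 = 12.74 m.
Total head at OW-9: h = 22.40 − 14.14 = 8.26 m.
Head difference: h(OW-4) − h(OW-9) = 12.74 − 8.26 = 4.48 m.
Hydraulic gradient: i = |Δh| / L = 4.48 / 1029 = 0.00435.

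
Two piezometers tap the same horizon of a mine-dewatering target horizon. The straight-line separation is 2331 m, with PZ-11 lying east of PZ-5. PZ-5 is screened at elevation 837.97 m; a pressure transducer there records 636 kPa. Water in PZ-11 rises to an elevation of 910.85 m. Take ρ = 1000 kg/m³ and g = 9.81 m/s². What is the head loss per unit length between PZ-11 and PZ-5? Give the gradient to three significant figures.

i ≈ 0.00345 m/m

Pressure head at PZ-5: ψ = P/(ρg) = 636×1000 / (1000 × 9.81) = 64.83 m.
Total head at PZ-5: h = z + ψ = 837.97 + 64.83 = 902.80 m.
Total head at PZ-11: h = 910.85 m (water level in the piezometer is the total head).
Head difference: h(PZ-5) − h(PZ-11) = 902.80 − 910.85 = -8.05 m.
Hydraulic gradient: i = |Δh| / L = 8.05 / 2331 = 0.00345.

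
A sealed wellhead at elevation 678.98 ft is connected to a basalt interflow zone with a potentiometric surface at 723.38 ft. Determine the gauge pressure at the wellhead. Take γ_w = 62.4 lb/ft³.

Head above the cap: Δh = 723.38 − 678.98 = 44.40 ft.
P = γΔh/144 = 62.4 × 44.40 / 144 = 19.2 psi.

P ≈ 19.2 psi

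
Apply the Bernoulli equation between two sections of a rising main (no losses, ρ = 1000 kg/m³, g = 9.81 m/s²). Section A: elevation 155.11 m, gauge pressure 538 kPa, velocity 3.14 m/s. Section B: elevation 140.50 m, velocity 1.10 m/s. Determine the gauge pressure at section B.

Pressure head at A: ψ₁ = P₁/(ρg) = 538×1000 / (1000 × 9.81) = 54.84 m.
Velocity heads: v₁²/2g = 3.14²/19.62 = 0.503 m; v₂²/2g = 1.10²/19.62 = 0.062 m.
Total head H = z₁ + ψ₁ + v₁²/2g = 155.11 + 54.84 + 0.503 = 210.45 m.
ψ₂ = H − z₂ − v₂²/2g = 210.45 − 140.50 − 0.062 = 69.89 m.
P₂ = ρgψ₂ = 1000 × 9.81 × 69.89 ≈ 686 kPa.

P₂ ≈ 686 kPa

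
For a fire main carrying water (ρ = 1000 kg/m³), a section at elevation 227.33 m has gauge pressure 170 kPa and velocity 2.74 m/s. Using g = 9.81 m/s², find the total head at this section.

h ≈ 245.04 m

Pressure head ψ = P/(ρg) = 170×1000 / (1000 × 9.81) = 17.33 m.
Velocity head = v²/(2g) = 2.74² / (2 × 9.81) = 0.383 m.
h = z + ψ + v²/(2g) = 227.33 + 17.33 + 0.383 = 245.04 m.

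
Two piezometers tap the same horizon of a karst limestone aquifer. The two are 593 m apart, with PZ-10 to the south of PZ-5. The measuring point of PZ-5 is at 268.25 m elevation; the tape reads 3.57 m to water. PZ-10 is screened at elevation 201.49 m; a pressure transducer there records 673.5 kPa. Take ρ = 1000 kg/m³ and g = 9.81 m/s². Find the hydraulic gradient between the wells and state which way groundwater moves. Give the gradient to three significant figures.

i ≈ 0.00921; groundwater flows toward the north

Total head at PZ-5: h = 268.25 − 3.57 = 264.68 m.
Pressure head at PZ-10: ψ = P/(ρg) = 673.5×1000 / (1000 × 9.81) = 68.65 m.
Total head at PZ-10: h = z + ψ = 201.49 + 68.65 = 270.14 m.
Head difference: h(PZ-5) − h(PZ-10) = 264.68 − 270.14 = -5.46 m.
Hydraulic gradient: i = |Δh| / L = 5.46 / 593 = 0.00921.
Flow is from higher to lower head: from PZ-10 toward PZ-5, i.e. toward the north.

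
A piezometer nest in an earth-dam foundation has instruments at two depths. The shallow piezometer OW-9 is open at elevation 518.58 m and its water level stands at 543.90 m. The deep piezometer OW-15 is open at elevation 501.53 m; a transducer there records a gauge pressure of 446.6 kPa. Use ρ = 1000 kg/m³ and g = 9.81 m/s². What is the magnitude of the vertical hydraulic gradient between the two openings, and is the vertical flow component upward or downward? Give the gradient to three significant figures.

Total head at OW-9: h = 543.90 m (water level in the standpipe).
Pressure head at OW-15: ψ = P/(ρg) = 446.6×1000 / (1000 × 9.81) = 45.52 m.
Total head at OW-15: h = z + ψ = 501.53 + 45.52 = 547.05 m.
Δh = h(OW-9) − h(OW-15) = 543.90 − 547.05 = -3.15 m.
Vertical separation Δz = 518.58 − 501.53 = 17.05 m.
|i_v| = |Δh| / Δz = 3.15 / 17.05 = 0.185.
Head is higher in the deep piezometer, so vertical flow is upward (discharge condition).

|i_v| ≈ 0.185; vertical flow is upward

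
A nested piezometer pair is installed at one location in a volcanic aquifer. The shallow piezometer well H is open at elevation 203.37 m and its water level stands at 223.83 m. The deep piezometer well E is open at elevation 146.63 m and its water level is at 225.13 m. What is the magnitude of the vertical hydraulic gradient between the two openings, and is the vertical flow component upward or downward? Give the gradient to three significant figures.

|i_v| ≈ 0.0229; vertical flow is upward

Total head at well H: h = 223.83 m (water level in the standpipe).
Total head at well E: h = 225.13 m.
Δh = h(well H) − h(well E) = 223.83 − 225.13 = -1.30 m.
Vertical separation Δz = 203.37 − 146.63 = 56.74 m.
|i_v| = |Δh| / Δz = 1.30 / 56.74 = 0.0229.
Head is higher in the deep piezometer, so vertical flow is upward (discharge condition).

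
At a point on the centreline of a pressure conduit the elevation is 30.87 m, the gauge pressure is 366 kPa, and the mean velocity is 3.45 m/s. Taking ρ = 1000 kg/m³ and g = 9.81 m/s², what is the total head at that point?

Pressure head ψ = P/(ρg) = 366×1000 / (1000 × 9.81) = 37.31 m.
Velocity head = v²/(2g) = 3.45² / (2 × 9.81) = 0.607 m.
h = z + ψ + v²/(2g) = 30.87 + 37.31 + 0.607 = 68.79 m.

h ≈ 68.79 m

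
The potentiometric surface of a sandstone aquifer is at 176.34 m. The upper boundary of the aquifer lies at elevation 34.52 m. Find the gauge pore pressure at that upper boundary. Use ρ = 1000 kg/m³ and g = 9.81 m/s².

Pressure head at the aquifer top: ψ = h − z = 176.34 − 34.52 = 141.82 m.
P = ρgψ = 1000 × 9.81 × 141.82 = 1391254 Pa ≈ 1390 kPa.

P ≈ 1390 kPa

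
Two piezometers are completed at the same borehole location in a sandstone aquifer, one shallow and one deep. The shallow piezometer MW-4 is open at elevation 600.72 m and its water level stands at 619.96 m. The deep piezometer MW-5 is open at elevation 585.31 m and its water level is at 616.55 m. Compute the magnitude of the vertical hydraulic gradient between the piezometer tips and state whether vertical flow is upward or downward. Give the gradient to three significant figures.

Total head at MW-4: h = 619.96 m (water level in the standpipe).
Total head at MW-5: h = 616.55 m.
Δh = h(MW-4) − h(MW-5) = 619.96 − 616.55 = 3.41 m.
Vertical separation Δz = 600.72 − 585.31 = 15.41 m.
|i_v| = |Δh| / Δz = 3.41 / 15.41 = 0.221.
Head is higher in the shallow piezometer, so vertical flow is downward (recharge condition).

|i_v| ≈ 0.221; vertical flow is downward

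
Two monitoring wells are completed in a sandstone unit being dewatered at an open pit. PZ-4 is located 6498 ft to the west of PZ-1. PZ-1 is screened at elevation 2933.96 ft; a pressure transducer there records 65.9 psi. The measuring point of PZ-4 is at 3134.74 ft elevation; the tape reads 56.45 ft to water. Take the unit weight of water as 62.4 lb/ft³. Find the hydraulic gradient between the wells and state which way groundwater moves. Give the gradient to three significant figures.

Pressure head at PZ-1: ψ = 144·P/γ = 144 × 65.9 / 62.4 = 152.08 ft.
Total head at PZ-1: h = z + ψ = 2933.96 + 152.08 = 3086.04 ft.
Total head at PZ-4: h = 3134.74 − 56.45 = 3078.29 ft.
Head difference: h(PZ-1) − h(PZ-4) = 3086.04 − 3078.29 = 7.75 ft.
Hydraulic gradient: i = |Δh| / L = 7.75 / 6498 = 0.00119.
Flow is from higher to lower head: from PZ-1 toward PZ-4, i.e. toward the west.

i ≈ 0.00119; groundwater flows toward the west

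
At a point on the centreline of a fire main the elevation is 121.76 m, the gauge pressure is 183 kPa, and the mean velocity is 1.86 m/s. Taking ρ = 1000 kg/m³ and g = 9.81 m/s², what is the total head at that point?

Pressure head ψ = P/(ρg) = 183×1000 / (1000 × 9.81) = 18.65 m.
Velocity head = v²/(2g) = 1.86² / (2 × 9.81) = 0.176 m.
h = z + ψ + v²/(2g) = 121.76 + 18.65 + 0.176 = 140.59 m.

h ≈ 140.59 m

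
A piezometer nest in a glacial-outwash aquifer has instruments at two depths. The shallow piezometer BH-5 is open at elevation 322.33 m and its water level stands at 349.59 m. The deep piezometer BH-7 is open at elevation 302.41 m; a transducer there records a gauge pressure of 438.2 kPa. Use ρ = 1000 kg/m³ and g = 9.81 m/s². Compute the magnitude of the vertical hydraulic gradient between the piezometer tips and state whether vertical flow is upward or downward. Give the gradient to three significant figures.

Total head at BH-5: h = 349.59 m (water level in the standpipe).
Pressure head at BH-7: ψ = P/(ρg) = 438.2×1000 / (1000 × 9.81) = 44.67 m.
Total head at BH-7: h = z + ψ = 302.41 + 44.67 = 347.08 m.
Δh = h(BH-5) − h(BH-7) = 349.59 − 347.08 = 2.51 m.
Vertical separation Δz = 322.33 − 302.41 = 19.92 m.
|i_v| = |Δh| / Δz = 2.51 / 19.92 = 0.126.
Head is higher in the shallow piezometer, so vertical flow is downward (recharge condition).

|i_v| ≈ 0.126; vertical flow is downward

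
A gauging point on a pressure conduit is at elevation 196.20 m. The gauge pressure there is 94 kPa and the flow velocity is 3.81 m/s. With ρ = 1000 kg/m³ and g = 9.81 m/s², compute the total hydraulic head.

Pressure head ψ = P/(ρg) = 94×1000 / (1000 × 9.81) = 9.58 m.
Velocity head = v²/(2g) = 3.81² / (2 × 9.81) = 0.740 m.
h = z + ψ + v²/(2g) = 196.20 + 9.58 + 0.740 = 206.52 m.

h ≈ 206.52 m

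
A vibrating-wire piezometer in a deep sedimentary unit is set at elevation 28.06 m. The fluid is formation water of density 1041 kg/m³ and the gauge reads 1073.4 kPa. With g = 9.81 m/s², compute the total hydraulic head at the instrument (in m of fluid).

h ≈ 133.17 m

ψ = P/(ρg) = 1073.4×1000 / (1041 × 9.81) = 105.11 m.
h = z + ψ = 28.06 + 105.11 = 133.17 m.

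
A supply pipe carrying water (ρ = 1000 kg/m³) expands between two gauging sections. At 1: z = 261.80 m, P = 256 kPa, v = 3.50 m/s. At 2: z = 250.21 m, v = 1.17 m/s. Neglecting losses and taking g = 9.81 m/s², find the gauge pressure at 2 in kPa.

P₂ ≈ 375 kPa

Pressure head at 1: ψ₁ = P₁/(ρg) = 256×1000 / (1000 × 9.81) = 26.10 m.
Velocity heads: v₁²/2g = 3.50²/19.62 = 0.624 m; v₂²/2g = 1.17²/19.62 = 0.070 m.
Total head H = z₁ + ψ₁ + v₁²/2g = 261.80 + 26.10 + 0.624 = 288.52 m.
ψ₂ = H − z₂ − v₂²/2g = 288.52 − 250.21 − 0.070 = 38.24 m.
P₂ = ρgψ₂ = 1000 × 9.81 × 38.24 ≈ 375 kPa.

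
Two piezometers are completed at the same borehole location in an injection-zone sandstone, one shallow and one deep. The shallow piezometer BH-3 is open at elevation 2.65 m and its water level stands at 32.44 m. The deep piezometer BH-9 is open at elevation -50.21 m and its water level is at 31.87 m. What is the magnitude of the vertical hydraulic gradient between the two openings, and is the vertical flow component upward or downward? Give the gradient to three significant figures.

|i_v| ≈ 0.0108; vertical flow is downward

Total head at BH-3: h = 32.44 m (water level in the standpipe).
Total head at BH-9: h = 31.87 m.
Δh = h(BH-3) − h(BH-9) = 32.44 − 31.87 = 0.57 m.
Vertical separation Δz = 2.65 − (-50.21) = 52.86 m.
|i_v| = |Δh| / Δz = 0.57 / 52.86 = 0.0108.
Head is higher in the shallow piezometer, so vertical flow is downward (recharge condition).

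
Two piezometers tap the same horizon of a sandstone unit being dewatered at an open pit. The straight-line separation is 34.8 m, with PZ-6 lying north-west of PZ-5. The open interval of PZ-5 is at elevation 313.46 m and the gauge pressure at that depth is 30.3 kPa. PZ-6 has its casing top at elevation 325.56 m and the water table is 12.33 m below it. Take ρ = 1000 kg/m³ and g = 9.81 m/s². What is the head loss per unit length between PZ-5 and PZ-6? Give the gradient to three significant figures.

i ≈ 0.0954 m/m

Pressure head at PZ-5: ψ = P/(ρg) = 30.3×1000 / (1000 × 9.81) = 3.09 m.
Total head at PZ-5: h = z + ψ = 313.46 + 3.09 = 316.55 m.
Total head at PZ-6: h = 325.56 − 12.33 = 313.23 m.
Head difference: h(PZ-5) − h(PZ-6) = 316.55 − 313.23 = 3.32 m.
Hydraulic gradient: i = |Δh| / L = 3.32 / 34.8 = 0.0954.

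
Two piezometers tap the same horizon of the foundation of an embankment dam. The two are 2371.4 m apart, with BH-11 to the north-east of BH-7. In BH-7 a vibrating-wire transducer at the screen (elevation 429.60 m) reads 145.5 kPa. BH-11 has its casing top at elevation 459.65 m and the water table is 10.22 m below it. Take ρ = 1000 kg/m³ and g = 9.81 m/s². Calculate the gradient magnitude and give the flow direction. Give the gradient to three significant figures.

Pressure head at BH-7: ψ = P/(ρg) = 145.5×1000 / (1000 × 9.81) = 14.83 m.
Total head at BH-7: h = z + ψ = 429.60 + 14.83 = 444.43 m.
Total head at BH-11: h = 459.65 − 10.22 = 449.43 m.
Head difference: h(BH-7) − h(BH-11) = 444.43 − 449.43 = -5.00 m.
Hydraulic gradient: i = |Δh| / L = 5.00 / 2371.4 = 0.00211.
Flow is from higher to lower head: from BH-11 toward BH-7, i.e. toward the south-west.

i ≈ 0.00211; groundwater flows toward the south-west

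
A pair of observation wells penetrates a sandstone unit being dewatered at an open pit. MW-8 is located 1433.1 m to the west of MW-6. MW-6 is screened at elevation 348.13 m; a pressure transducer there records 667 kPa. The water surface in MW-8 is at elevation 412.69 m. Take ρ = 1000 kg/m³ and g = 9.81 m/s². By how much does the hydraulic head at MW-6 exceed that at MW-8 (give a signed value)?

Δh ≈ 3.43 m

Pressure head at MW-6: ψ = P/(ρg) = 667×1000 / (1000 × 9.81) = 67.99 m.
Total head at MW-6: h = z + ψ = 348.13 + 67.99 = 416.12 m.
Total head at MW-8: h = 412.69 m (water level in the piezometer is the total head).
Head difference: h(MW-6) − h(MW-8) = 416.12 − 412.69 = 3.43 m.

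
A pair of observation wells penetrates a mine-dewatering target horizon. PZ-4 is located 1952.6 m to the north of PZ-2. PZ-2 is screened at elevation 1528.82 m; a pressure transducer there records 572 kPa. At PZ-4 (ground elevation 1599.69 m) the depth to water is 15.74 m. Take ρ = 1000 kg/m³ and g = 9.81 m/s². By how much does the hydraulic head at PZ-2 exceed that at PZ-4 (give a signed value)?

Δh ≈ 3.18 m

Pressure head at PZ-2: ψ = P/(ρg) = 572×1000 / (1000 × 9.81) = 58.31 m.
Total head at PZ-2: h = z + ψ = 1528.82 + 58.31 = 1587.13 m.
Total head at PZ-4: h = 1599.69 − 15.74 = 1583.95 m.
Head difference: h(PZ-2) − h(PZ-4) = 1587.13 − 1583.95 = 3.18 m.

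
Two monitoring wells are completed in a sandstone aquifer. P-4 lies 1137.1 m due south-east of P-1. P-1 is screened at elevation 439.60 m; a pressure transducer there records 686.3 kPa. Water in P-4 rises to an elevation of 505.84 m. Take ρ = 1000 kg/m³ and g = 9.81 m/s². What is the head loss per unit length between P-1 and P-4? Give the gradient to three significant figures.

i ≈ 0.00327 m/m

Pressure head at P-1: ψ = P/(ρg) = 686.3×1000 / (1000 × 9.81) = 69.96 m.
Total head at P-1: h = z + ψ = 439.60 + 69.96 = 509.56 m.
Total head at P-4: h = 505.84 m (water level in the piezometer is the total head).
Head difference: h(P-1) − h(P-4) = 509.56 − 505.84 = 3.72 m.
Hydraulic gradient: i = |Δh| / L = 3.72 / 1137.1 = 0.00327.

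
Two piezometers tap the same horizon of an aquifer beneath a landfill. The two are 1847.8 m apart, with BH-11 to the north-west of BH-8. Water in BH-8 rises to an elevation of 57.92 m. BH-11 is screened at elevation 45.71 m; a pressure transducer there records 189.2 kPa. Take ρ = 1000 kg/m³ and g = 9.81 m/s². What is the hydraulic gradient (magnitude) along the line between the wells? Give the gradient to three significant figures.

Total head at BH-8: h = 57.92 m (water level in the piezometer is the total head).
Pressure head at BH-11: ψ = P/(ρg) = 189.2×1000 / (1000 × 9.81) = 19.29 m.
Total head at BH-11: h = z + ψ = 45.71 + 19.29 = 65.00 m.
Head difference: h(BH-8) − h(BH-11) = 57.92 − 65.00 = -7.08 m.
Hydraulic gradient: i = |Δh| / L = 7.08 / 1847.8 = 0.00383.

i ≈ 0.00383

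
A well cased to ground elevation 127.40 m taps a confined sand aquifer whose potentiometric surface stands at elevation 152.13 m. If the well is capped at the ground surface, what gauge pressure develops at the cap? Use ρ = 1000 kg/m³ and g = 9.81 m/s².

P ≈ 243 kPa

Head above the cap: Δh = 152.13 − 127.40 = 24.73 m.
P = ρgΔh = 1000 × 9.81 × 24.73 = 242601 Pa ≈ 243 kPa.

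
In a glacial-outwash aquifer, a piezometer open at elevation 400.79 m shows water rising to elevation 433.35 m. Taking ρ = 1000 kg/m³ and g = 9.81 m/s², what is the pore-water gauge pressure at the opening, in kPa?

P ≈ 319 kPa

Pressure head ψ = h − z = 433.35 − 400.79 = 32.56 m.
P = ρgψ = 1000 × 9.81 × 32.56 = 319414 Pa ≈ 319 kPa.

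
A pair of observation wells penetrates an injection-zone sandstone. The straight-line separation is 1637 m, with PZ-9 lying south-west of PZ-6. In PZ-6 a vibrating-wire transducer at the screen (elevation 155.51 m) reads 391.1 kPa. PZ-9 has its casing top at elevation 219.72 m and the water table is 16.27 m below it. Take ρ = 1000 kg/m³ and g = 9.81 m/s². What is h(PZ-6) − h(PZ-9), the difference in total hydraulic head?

Pressure head at PZ-6: ψ = P/(ρg) = 391.1×1000 / (1000 × 9.81) = 39.87 m.
Total head at PZ-6: h = z + ψ = 155.51 + 39.87 = 195.38 m.
Total head at PZ-9: h = 219.72 − 16.27 = 203.45 m.
Head difference: h(PZ-6) − h(PZ-9) = 195.38 − 203.45 = -8.07 m.

Δh ≈ -8.07 m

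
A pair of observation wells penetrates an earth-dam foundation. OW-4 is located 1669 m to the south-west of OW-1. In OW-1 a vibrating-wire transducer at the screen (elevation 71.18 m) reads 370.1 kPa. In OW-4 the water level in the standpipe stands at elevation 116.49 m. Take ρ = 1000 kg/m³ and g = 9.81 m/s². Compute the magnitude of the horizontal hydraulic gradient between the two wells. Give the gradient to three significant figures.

Pressure head at OW-1: ψ = P/(ρg) = 370.1×1000 / (1000 × 9.81) = 37.73 m.
Total head at OW-1: h = z + ψ = 71.18 + 37.73 = 108.91 m.
Total head at OW-4: h = 116.49 m (water level in the piezometer is the total head).
Head difference: h(OW-1) − h(OW-4) = 108.91 − 116.49 = -7.58 m.
Hydraulic gradient: i = |Δh| / L = 7.58 / 1669 = 0.00454.

i ≈ 0.00454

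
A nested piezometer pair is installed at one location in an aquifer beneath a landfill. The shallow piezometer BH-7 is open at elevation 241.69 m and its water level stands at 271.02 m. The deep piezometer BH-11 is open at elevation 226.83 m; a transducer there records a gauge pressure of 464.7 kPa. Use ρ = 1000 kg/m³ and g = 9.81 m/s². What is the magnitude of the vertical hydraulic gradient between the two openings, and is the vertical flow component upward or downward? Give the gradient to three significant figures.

Total head at BH-7: h = 271.02 m (water level in the standpipe).
Pressure head at BH-11: ψ = P/(ρg) = 464.7×1000 / (1000 × 9.81) = 47.37 m.
Total head at BH-11: h = z + ψ = 226.83 + 47.37 = 274.20 m.
Δh = h(BH-7) − h(BH-11) = 271.02 − 274.20 = -3.18 m.
Vertical separation Δz = 241.69 − 226.83 = 14.86 m.
|i_v| = |Δh| / Δz = 3.18 / 14.86 = 0.214.
Head is higher in the deep piezometer, so vertical flow is upward (discharge condition).

|i_v| ≈ 0.214; vertical flow is upward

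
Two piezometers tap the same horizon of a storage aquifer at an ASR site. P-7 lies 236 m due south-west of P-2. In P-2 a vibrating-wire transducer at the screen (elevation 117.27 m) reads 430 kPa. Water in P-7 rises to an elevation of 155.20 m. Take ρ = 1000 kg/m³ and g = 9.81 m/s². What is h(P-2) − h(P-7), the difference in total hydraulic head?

Δh ≈ 5.90 m

Pressure head at P-2: ψ = P/(ρg) = 430×1000 / (1000 × 9.81) = 43.83 m.
Total head at P-2: h = z + ψ = 117.27 + 43.83 = 161.10 m.
Total head at P-7: h = 155.20 m (water level in the piezometer is the total head).
Head difference: h(P-2) − h(P-7) = 161.10 − 155.20 = 5.90 m.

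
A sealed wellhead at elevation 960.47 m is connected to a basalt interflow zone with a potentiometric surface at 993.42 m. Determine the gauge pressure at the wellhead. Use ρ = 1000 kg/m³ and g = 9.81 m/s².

Head above the cap: Δh = 993.42 − 960.47 = 32.95 m.
P = ρgΔh = 1000 × 9.81 × 32.95 = 323240 Pa ≈ 323 kPa.

P ≈ 323 kPa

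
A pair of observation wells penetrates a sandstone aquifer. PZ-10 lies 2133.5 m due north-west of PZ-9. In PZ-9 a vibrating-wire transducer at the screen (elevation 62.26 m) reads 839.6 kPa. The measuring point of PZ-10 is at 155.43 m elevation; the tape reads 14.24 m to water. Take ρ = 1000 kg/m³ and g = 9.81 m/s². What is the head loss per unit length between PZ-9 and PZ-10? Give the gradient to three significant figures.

Pressure head at PZ-9: ψ = P/(ρg) = 839.6×1000 / (1000 × 9.81) = 85.59 m.
Total head at PZ-9: h = z + ψ = 62.26 + 85.59 = 147.85 m.
Total head at PZ-10: h = 155.43 − 14.24 = 141.19 m.
Head difference: h(PZ-9) − h(PZ-10) = 147.85 − 141.19 = 6.66 m.
Hydraulic gradient: i = |Δh| / L = 6.66 / 2133.5 = 0.00312.

i ≈ 0.00312 m/m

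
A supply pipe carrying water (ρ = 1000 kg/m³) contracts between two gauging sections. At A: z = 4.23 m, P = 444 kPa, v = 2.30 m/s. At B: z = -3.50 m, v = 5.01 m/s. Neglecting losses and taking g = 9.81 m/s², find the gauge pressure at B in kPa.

Pressure head at A: ψ₁ = P₁/(ρg) = 444×1000 / (1000 × 9.81) = 45.26 m.
Velocity heads: v₁²/2g = 2.30²/19.62 = 0.270 m; v₂²/2g = 5.01²/19.62 = 1.279 m.
Total head H = z₁ + ψ₁ + v₁²/2g = 4.23 + 45.26 + 0.270 = 49.76 m.
ψ₂ = H − z₂ − v₂²/2g = 49.76 − (-3.50) − 1.279 = 51.98 m.
P₂ = ρgψ₂ = 1000 × 9.81 × 51.98 ≈ 510 kPa.

P₂ ≈ 510 kPa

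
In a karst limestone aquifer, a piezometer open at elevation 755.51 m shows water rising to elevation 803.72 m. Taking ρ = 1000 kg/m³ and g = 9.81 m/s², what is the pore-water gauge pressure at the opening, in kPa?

Pressure head ψ = h − z = 803.72 − 755.51 = 48.21 m.
P = ρgψ = 1000 × 9.81 × 48.21 = 472940 Pa ≈ 473 kPa.

P ≈ 473 kPa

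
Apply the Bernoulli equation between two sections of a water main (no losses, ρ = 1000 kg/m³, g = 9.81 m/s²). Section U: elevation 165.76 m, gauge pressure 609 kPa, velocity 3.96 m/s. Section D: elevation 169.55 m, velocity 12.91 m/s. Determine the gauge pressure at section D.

Pressure head at U: ψ₁ = P₁/(ρg) = 609×1000 / (1000 × 9.81) = 62.08 m.
Velocity heads: v₁²/2g = 3.96²/19.62 = 0.799 m; v₂²/2g = 12.91²/19.62 = 8.495 m.
Total head H = z₁ + ψ₁ + v₁²/2g = 165.76 + 62.08 + 0.799 = 228.64 m.
ψ₂ = H − z₂ − v₂²/2g = 228.64 − 169.55 − 8.495 = 50.59 m.
P₂ = ρgψ₂ = 1000 × 9.81 × 50.59 ≈ 496 kPa.

P₂ ≈ 496 kPa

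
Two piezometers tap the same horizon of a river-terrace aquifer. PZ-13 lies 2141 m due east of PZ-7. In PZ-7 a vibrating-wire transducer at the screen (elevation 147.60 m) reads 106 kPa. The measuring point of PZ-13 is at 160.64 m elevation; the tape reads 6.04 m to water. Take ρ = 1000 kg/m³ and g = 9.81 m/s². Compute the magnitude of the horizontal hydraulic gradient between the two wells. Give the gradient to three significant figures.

Pressure head at PZ-7: ψ = P/(ρg) = 106×1000 / (1000 × 9.81) = 10.81 m.
Total head at PZ-7: h = z + ψ = 147.60 + 10.81 = 158.41 m.
Total head at PZ-13: h = 160.64 − 6.04 = 154.60 m.
Head difference: h(PZ-7) − h(PZ-13) = 158.41 − 154.60 = 3.81 m.
Hydraulic gradient: i = |Δh| / L = 3.81 / 2141 = 0.00178.

i ≈ 0.00178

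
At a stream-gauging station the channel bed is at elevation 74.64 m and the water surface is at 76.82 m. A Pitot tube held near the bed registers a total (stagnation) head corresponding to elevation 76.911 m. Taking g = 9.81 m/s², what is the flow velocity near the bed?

v ≈ 1.34 m/s

Near the bed, under hydrostatic conditions, the piezometric head (z + ψ) equals the free-surface elevation, 76.82 m.
Velocity head = total − piezometric = 76.911 − 76.82 = 0.091 m.
v = √(2g·h_v) = √(2 × 9.81 × 0.091) = 1.34 m/s.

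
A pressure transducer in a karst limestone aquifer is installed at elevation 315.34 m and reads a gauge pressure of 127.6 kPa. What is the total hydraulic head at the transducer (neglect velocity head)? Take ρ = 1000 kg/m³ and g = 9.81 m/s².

ψ = P/(ρg) = 127.6×1000 / (1000 × 9.81) = 13.01 m.
h = z + ψ = 315.34 + 13.01 = 328.35 m.

h ≈ 328.35 m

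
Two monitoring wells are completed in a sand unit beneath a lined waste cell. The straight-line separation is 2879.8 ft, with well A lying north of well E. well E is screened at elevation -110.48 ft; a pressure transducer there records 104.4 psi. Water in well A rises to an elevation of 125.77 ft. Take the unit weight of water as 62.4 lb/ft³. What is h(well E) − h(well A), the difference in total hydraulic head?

Pressure head at well E: ψ = 144·P/γ = 144 × 104.4 / 62.4 = 240.92 ft.
Total head at well E: h = z + ψ = -110.48 + 240.92 = 130.44 ft.
Total head at well A: h = 125.77 ft (water level in the piezometer is the total head).
Head difference: h(well E) − h(well A) = 130.44 − 125.77 = 4.67 ft.

Δh ≈ 4.67 ft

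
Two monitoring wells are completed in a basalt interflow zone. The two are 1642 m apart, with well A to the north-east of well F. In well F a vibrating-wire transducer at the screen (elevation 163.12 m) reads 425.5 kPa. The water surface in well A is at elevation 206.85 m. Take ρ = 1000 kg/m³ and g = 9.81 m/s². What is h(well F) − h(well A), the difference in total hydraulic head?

Pressure head at well F: ψ = P/(ρg) = 425.5×1000 / (1000 × 9.81) = 43.37 m.
Total head at well F: h = z + ψ = 163.12 + 43.37 = 206.49 m.
Total head at well A: h = 206.85 m (water level in the piezometer is the total head).
Head difference: h(well F) − h(well A) = 206.49 − 206.85 = -0.36 m.

Δh ≈ -0.36 m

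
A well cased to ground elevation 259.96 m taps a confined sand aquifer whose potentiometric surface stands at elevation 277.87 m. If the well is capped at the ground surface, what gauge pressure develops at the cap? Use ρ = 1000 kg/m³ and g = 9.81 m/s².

P ≈ 176 kPa

Head above the cap: Δh = 277.87 − 259.96 = 17.91 m.
P = ρgΔh = 1000 × 9.81 × 17.91 = 175697 Pa ≈ 176 kPa.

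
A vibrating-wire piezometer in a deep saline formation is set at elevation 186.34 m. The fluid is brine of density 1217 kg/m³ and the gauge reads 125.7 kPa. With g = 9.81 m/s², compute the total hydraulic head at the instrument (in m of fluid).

h ≈ 196.87 m

ψ = P/(ρg) = 125.7×1000 / (1217 × 9.81) = 10.53 m.
h = z + ψ = 186.34 + 10.53 = 196.87 m.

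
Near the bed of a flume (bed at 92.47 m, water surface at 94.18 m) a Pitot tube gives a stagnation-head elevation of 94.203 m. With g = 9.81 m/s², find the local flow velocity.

v ≈ 0.672 m/s

Near the bed, under hydrostatic conditions, the piezometric head (z + ψ) equals the free-surface elevation, 94.18 m.
Velocity head = total − piezometric = 94.203 − 94.18 = 0.023 m.
v = √(2g·h_v) = √(2 × 9.81 × 0.023) = 0.672 m/s.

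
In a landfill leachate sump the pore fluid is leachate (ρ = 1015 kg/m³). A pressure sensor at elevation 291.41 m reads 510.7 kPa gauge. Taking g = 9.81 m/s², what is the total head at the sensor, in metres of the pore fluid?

ψ = P/(ρg) = 510.7×1000 / (1015 × 9.81) = 51.29 m.
h = z + ψ = 291.41 + 51.29 = 342.70 m.

h ≈ 342.70 m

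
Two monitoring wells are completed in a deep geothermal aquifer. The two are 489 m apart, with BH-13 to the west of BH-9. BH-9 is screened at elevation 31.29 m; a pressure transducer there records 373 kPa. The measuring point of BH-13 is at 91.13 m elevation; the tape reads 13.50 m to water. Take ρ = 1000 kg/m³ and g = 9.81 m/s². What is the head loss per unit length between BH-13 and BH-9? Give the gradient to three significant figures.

i ≈ 0.0170 m/m

Pressure head at BH-9: ψ = P/(ρg) = 373×1000 / (1000 × 9.81) = 38.02 m.
Total head at BH-9: h = z + ψ = 31.29 + 38.02 = 69.31 m.
Total head at BH-13: h = 91.13 − 13.50 = 77.63 m.
Head difference: h(BH-9) − h(BH-13) = 69.31 − 77.63 = -8.32 m.
Hydraulic gradient: i = |Δh| / L = 8.32 / 489 = 0.0170.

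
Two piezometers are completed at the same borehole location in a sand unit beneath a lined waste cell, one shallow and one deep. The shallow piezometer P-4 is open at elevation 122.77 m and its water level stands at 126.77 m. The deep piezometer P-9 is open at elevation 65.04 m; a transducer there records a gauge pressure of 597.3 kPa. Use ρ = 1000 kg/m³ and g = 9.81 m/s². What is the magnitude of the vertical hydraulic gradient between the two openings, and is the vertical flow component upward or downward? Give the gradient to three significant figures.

|i_v| ≈ 0.0146; vertical flow is downward

Total head at P-4: h = 126.77 m (water level in the standpipe).
Pressure head at P-9: ψ = P/(ρg) = 597.3×1000 / (1000 × 9.81) = 60.89 m.
Total head at P-9: h = z + ψ = 65.04 + 60.89 = 125.93 m.
Δh = h(P-4) − h(P-9) = 126.77 − 125.93 = 0.84 m.
Vertical separation Δz = 122.77 − 65.04 = 57.73 m.
|i_v| = |Δh| / Δz = 0.84 / 57.73 = 0.0146.
Head is higher in the shallow piezometer, so vertical flow is downward (recharge condition).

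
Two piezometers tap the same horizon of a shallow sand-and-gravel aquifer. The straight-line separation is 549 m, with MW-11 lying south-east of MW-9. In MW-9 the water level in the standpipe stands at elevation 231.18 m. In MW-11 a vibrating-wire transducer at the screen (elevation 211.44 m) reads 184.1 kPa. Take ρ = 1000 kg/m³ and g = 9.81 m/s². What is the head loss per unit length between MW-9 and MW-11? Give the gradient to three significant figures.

Total head at MW-9: h = 231.18 m (water level in the piezometer is the total head).
Pressure head at MW-11: ψ = P/(ρg) = 184.1×1000 / (1000 × 9.81) = 18.77 m.
Total head at MW-11: h = z + ψ = 211.44 + 18.77 = 230.21 m.
Head difference: h(MW-9) − h(MW-11) = 231.18 − 230.21 = 0.97 m.
Hydraulic gradient: i = |Δh| / L = 0.97 / 549 = 0.00177.

i ≈ 0.00177 m/m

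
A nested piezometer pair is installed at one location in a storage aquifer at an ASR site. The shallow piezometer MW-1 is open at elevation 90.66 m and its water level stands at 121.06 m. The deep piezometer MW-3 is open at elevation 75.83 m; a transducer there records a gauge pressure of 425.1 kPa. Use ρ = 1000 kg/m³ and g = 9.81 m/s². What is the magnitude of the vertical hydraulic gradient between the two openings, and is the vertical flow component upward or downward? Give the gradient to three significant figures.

Total head at MW-1: h = 121.06 m (water level in the standpipe).
Pressure head at MW-3: ψ = P/(ρg) = 425.1×1000 / (1000 × 9.81) = 43.33 m.
Total head at MW-3: h = z + ψ = 75.83 + 43.33 = 119.16 m.
Δh = h(MW-1) − h(MW-3) = 121.06 − 119.16 = 1.90 m.
Vertical separation Δz = 90.66 − 75.83 = 14.83 m.
|i_v| = |Δh| / Δz = 1.90 / 14.83 = 0.128.
Head is higher in the shallow piezometer, so vertical flow is downward (recharge condition).

|i_v| ≈ 0.128; vertical flow is downward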